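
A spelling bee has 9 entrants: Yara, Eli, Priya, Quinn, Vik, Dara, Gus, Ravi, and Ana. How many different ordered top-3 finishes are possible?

504

There are 9 choices for 1st place, 8 for 2nd, and 7 for 3rd.
That gives 9 × 8 × 7 = 504.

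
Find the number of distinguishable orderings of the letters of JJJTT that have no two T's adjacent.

6

Total arrangements of JJJTT: 5!/(3!·2!) = 10.
If the two T's are adjacent, glue them into one block, leaving 4 items to arrange: (4)!/(3!) = 4 ways.
Subtracting, 10 − 4 = 6 arrangements keep the T's apart.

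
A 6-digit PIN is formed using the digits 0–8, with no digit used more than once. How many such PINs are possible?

60480

Choose and order 6 of the 9 symbols: the first digit has 9 options, the next 8, and so on down to 4.
9 × 8 × 7 × 6 × 5 × 4 = 60480.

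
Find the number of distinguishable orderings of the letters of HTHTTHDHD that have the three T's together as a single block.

105

Treat the 3 copies of T as a single block. The multiset to arrange is then {TTT, D, D, H, H, H, H}, 7 items in all.
That gives (7)!/(4!·2!) = 105 arrangements.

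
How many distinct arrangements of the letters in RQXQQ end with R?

4

Fix R in the last position and arrange the remaining 4 letters.
Those 4 letters have Q appearing 3 times, giving (4)!/(3!) = 4.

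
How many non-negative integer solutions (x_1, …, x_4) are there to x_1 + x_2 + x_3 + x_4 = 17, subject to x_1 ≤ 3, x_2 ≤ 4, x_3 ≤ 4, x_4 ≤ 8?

10

By stars and bars, unrestricted non-negative solutions to x_1+…+x_4 = 17 number C(17+3,3) = 1140.
Subtract solutions that violate a single cap (substitute x_i' = x_i − (cap_i+1)): x_1 ≥ 4 gives C(16,3) = 560; x_2 ≥ 5 gives C(15,3) = 455; x_3 ≥ 5 gives C(15,3) = 455; x_4 ≥ 9 gives C(11,3) = 165. Together 1635.
Add back pairs where two caps are both exceeded: 165 + 165 + 35 + 120 + 20 + 20 = 525.
Subtract triples: 20 + 0 + 0 + 0 = 20.
By inclusion–exclusion the count is 1140 − 1635 + 525 − 20 = 10.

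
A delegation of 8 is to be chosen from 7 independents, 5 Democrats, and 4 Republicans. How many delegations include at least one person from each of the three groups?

With no constraint there are C(16,8) = 12870 possible selections.
Selections missing a whole group: no independents → C(9,8) = 9; no Democrats → C(11,8) = 165; no Republicans → C(12,8) = 495.
Add back selections omitting two groups (i.e. drawn from a single group): C(7,8) + C(5,8) + C(4,8) = 0.
By inclusion–exclusion: 12870 − 669 + 0 = 12201.

12201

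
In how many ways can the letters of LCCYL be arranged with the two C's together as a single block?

12

Treat the 2 copies of C as a single block. The multiset to arrange is then {CC, L, L, Y}, 4 items in all.
That gives (4)!/(2!) = 12 arrangements.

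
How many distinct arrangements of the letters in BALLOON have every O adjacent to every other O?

Treat the 2 copies of O as a single block. The multiset to arrange is then {OO, A, B, L, L, N}, 6 items in all.
That gives (6)!/(2!) = 360 arrangements.

360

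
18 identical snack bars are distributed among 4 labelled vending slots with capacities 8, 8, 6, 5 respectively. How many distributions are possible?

188

Ignoring the caps, the number of non-negative solutions to x_1+…+x_4 = 18 is C(21,3) = 1330.
Subtract solutions that violate a single cap (substitute x_i' = x_i − (cap_i+1)): x_1 ≥ 9 gives C(12,3) = 220; x_2 ≥ 9 gives C(12,3) = 220; x_3 ≥ 7 gives C(14,3) = 364; x_4 ≥ 6 gives C(15,3) = 455. Together 1259.
Add back pairs where two caps are both exceeded: 1 + 10 + 20 + 10 + 20 + 56 = 117.
By inclusion–exclusion the count is 1330 − 1259 + 117 = 188.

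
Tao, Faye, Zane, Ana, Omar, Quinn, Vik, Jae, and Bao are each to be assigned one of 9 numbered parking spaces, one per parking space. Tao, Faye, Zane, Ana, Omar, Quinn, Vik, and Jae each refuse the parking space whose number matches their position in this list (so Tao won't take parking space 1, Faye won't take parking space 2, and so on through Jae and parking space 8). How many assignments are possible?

148329

Let Aᵢ (for 1 ≤ i ≤ 8) be the placements that put person i in their forbidden parking space. Any j of these fix j positions, leaving (9−j)! ways to fill the rest, and there are C(8,j) ways to pick which j.
By inclusion–exclusion, the number of valid placements is Σ_{j=0}^{8} (−1)^j C(8,j)·(9−j)!.
Computing: 362880 − 322560 + 141120 − 40320 + 8400 − 1344 + 168 − 16 + 1 = 148329.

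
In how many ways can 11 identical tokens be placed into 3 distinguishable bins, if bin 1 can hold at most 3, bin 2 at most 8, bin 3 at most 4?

14

Ignoring the caps, the number of non-negative solutions to x_1+…+x_3 = 11 is C(13,2) = 78.
Subtract solutions that violate a single cap (substitute x_i' = x_i − (cap_i+1)): x_1 ≥ 4 gives C(9,2) = 36; x_2 ≥ 9 gives C(4,2) = 6; x_3 ≥ 5 gives C(8,2) = 28. Together 70.
Add back pairs where two caps are both exceeded: 0 + 6 + 0 = 6.
By inclusion–exclusion the count is 78 − 70 + 6 = 14.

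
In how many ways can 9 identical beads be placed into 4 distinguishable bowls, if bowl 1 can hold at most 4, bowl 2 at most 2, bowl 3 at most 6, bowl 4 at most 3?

50

By stars and bars, unrestricted non-negative solutions to x_1+…+x_4 = 9 number C(9+3,3) = 220.
Subtract solutions that violate a single cap (substitute x_i' = x_i − (cap_i+1)): x_1 ≥ 5 gives C(7,3) = 35; x_2 ≥ 3 gives C(9,3) = 84; x_3 ≥ 7 gives C(5,3) = 10; x_4 ≥ 4 gives C(8,3) = 56. Together 185.
Add back pairs where two caps are both exceeded: 4 + 0 + 1 + 0 + 10 + 0 = 15.
By inclusion–exclusion the count is 220 − 185 + 15 = 50.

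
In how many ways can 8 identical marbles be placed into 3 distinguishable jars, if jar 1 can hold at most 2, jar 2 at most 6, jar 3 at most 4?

12

By stars and bars, unrestricted non-negative solutions to x_1+…+x_3 = 8 number C(8+2,2) = 45.
Subtract solutions that violate a single cap (substitute x_i' = x_i − (cap_i+1)): x_1 ≥ 3 gives C(7,2) = 21; x_2 ≥ 7 gives C(3,2) = 3; x_3 ≥ 5 gives C(5,2) = 10. Together 34.
Add back pairs where two caps are both exceeded: 0 + 1 + 0 = 1.
By inclusion–exclusion the count is 45 − 34 + 1 = 12.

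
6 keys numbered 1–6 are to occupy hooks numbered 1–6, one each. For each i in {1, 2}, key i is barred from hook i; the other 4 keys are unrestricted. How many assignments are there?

504

Let Aᵢ (for i ∈ {1, 2}) be the placements that put key i in its forbidden hook. Any j of these fix j positions, leaving (6−j)! ways to fill the rest, and there are C(2,j) ways to pick which j.
By inclusion–exclusion, the number of valid placements is Σ_{j=0}^{2} (−1)^j C(2,j)·(6−j)!.
Computing: 720 − 240 + 24 = 504.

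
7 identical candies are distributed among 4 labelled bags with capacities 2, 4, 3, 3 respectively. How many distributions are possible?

37

Ignoring the caps, the number of non-negative solutions to x_1+…+x_4 = 7 is C(10,3) = 120.
Subtract solutions that violate a single cap (substitute x_i' = x_i − (cap_i+1)): x_1 ≥ 3 gives C(7,3) = 35; x_2 ≥ 5 gives C(5,3) = 10; x_3 ≥ 4 gives C(6,3) = 20; x_4 ≥ 4 gives C(6,3) = 20. Together 85.
Add back pairs where two caps are both exceeded: 0 + 1 + 1 + 0 + 0 + 0 = 2.
By inclusion–exclusion the count is 120 − 85 + 2 = 37.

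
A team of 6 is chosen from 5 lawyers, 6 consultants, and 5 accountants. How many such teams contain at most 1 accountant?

2772

Split by how many accountants are chosen (0 through 1).
Sum: C(5,0)·C(11,6) + C(5,1)·C(11,5) = 462 + 2310 = 2772.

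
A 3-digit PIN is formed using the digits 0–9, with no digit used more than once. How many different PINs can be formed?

This is a permutation of 3 out of 10: P(10,3) = 10!/7!.
10 × 9 × 8 = 720.

720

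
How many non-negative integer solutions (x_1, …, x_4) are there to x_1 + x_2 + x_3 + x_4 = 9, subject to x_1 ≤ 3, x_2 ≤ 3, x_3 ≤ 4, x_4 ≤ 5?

59

Without the upper bounds there are C(12,3) = 220 ways to split 9 among 4 variables.
Subtract solutions that violate a single cap (substitute x_i' = x_i − (cap_i+1)): x_1 ≥ 4 gives C(8,3) = 56; x_2 ≥ 4 gives C(8,3) = 56; x_3 ≥ 5 gives C(7,3) = 35; x_4 ≥ 6 gives C(6,3) = 20. Together 167.
Add back pairs where two caps are both exceeded: 4 + 1 + 0 + 1 + 0 + 0 = 6.
By inclusion–exclusion the count is 220 − 167 + 6 = 59.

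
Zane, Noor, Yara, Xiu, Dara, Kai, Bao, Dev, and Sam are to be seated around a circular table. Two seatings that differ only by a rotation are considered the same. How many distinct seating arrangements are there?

40320

Seat Zane anywhere (absorbing the rotational symmetry), then permute the other 8: (8)! = 40320.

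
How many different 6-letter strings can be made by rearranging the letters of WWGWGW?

15

The 6 letters of WWGWGW have repeats: G appearing twice and W appearing 4 times.
Dividing 6! = 720 by 4!·2! = 48 for the repeated letters gives 15.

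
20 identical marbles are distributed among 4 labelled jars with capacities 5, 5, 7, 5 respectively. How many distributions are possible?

10

By stars and bars, unrestricted non-negative solutions to x_1+…+x_4 = 20 number C(20+3,3) = 1771.
Subtract solutions that violate a single cap (substitute x_i' = x_i − (cap_i+1)): x_1 ≥ 6 gives C(17,3) = 680; x_2 ≥ 6 gives C(17,3) = 680; x_3 ≥ 8 gives C(15,3) = 455; x_4 ≥ 6 gives C(17,3) = 680. Together 2495.
Add back pairs where two caps are both exceeded: 165 + 84 + 165 + 84 + 165 + 84 = 747.
Subtract triples: 1 + 10 + 1 + 1 = 13.
By inclusion–exclusion the count is 1771 − 2495 + 747 − 13 = 10.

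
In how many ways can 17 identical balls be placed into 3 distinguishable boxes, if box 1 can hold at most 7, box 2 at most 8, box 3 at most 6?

15

Ignoring the caps, the number of non-negative solutions to x_1+…+x_3 = 17 is C(19,2) = 171.
Subtract solutions that violate a single cap (substitute x_i' = x_i − (cap_i+1)): x_1 ≥ 8 gives C(11,2) = 55; x_2 ≥ 9 gives C(10,2) = 45; x_3 ≥ 7 gives C(12,2) = 66. Together 166.
Add back pairs where two caps are both exceeded: 1 + 6 + 3 = 10.
By inclusion–exclusion the count is 171 − 166 + 10 = 15.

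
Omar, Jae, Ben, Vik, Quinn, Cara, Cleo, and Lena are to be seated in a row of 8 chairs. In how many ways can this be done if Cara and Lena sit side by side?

10080

Place the 6 others and the Cara-Lena pair as 7 objects in a line; the pair has 2 internal arrangements.
So the count is 2·(7)! = 10080.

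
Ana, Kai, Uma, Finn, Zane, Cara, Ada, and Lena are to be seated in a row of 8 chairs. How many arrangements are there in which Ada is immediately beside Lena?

10080

Glue Ada and Lena into one block (2 internal orders), leaving 7 units to arrange in a row.
So the count is 2·(7)! = 10080.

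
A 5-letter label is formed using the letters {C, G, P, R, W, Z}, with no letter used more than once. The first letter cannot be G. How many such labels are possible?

The first letter has 6−1 = 5 choices (anything except G).
The remaining 4 letters are filled from the other 5 symbols without repetition: 5 × 4 × 3 × 2 = 120.
Total: 5 × 120 = 600.

600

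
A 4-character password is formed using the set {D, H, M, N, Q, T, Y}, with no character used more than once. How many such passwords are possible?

840

Choose and order 4 of the 7 symbols: the first character has 7 options, the next 6, then 5, 4.
7 × 6 × 5 × 4 = 840.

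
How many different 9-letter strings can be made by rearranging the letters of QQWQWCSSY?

Letter multiplicities in QQWQWCSSY: C×1, Q×3, S×2, W×2, Y×1.
The number of distinct arrangements is 9!/(3!·2!·2!) = 362880/24 = 15120.

15120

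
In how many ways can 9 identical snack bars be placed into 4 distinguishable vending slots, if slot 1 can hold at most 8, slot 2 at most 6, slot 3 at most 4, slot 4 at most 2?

Without the upper bounds there are C(12,3) = 220 ways to split 9 among 4 vending slots.
Subtract solutions that violate a single cap (substitute x_i' = x_i − (cap_i+1)): x_1 ≥ 9 gives C(3,3) = 1; x_2 ≥ 7 gives C(5,3) = 10; x_3 ≥ 5 gives C(7,3) = 35; x_4 ≥ 3 gives C(9,3) = 84. Together 130.
Add back pairs where two caps are both exceeded: 0 + 0 + 0 + 0 + 0 + 4 = 4.
By inclusion–exclusion the count is 220 − 130 + 4 = 94.

94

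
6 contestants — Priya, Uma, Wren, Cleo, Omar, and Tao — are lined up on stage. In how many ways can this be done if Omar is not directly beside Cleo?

There are 6! = 720 arrangements in all. If Omar and Cleo are adjacent, merging them into one block gives 2·(5)! = 240 arrangements.
So 720 − 240 = 480 arrangements keep them apart.

480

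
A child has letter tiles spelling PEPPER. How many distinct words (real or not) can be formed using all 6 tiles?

60

PEPPER has 6 letters with E appearing twice and P appearing 3 times.
The number of distinct arrangements is 6!/(3!·2!) = 720/12 = 60.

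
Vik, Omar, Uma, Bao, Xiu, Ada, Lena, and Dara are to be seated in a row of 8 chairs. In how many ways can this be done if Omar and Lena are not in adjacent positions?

There are 8! = 40320 arrangements in all. If Omar and Lena are adjacent, merging them into one block gives 2·(7)! = 10080 arrangements.
So 40320 − 10080 = 30240 arrangements keep them apart.

30240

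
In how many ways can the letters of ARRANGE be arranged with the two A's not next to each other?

There are 7!/(2!·2!) = 1260 arrangements of ARRANGE in total.
Arrangements with the A's together: treat AA as one letter, giving (6)!/(2!) = 360.
Hence 1260 − 360 = 900.

900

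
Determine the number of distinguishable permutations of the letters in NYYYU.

Letter multiplicities in NYYYU: N×1, U×1, Y×3.
The number of distinct arrangements is 5!/(3!) = 120/6 = 20.

20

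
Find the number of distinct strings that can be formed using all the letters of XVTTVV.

Letter multiplicities in XVTTVV: T×2, V×3, X×1.
Dividing 6! = 720 by 3!·2! = 12 for the repeated letters gives 60.

60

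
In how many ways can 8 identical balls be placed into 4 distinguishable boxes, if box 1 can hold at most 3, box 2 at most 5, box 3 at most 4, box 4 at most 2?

Ignoring the caps, the number of non-negative solutions to x_1+…+x_4 = 8 is C(11,3) = 165.
Subtract solutions that violate a single cap (substitute x_i' = x_i − (cap_i+1)): x_1 ≥ 4 gives C(7,3) = 35; x_2 ≥ 6 gives C(5,3) = 10; x_3 ≥ 5 gives C(6,3) = 20; x_4 ≥ 3 gives C(8,3) = 56. Together 121.
Add back pairs where two caps are both exceeded: 0 + 0 + 4 + 0 + 0 + 1 = 5.
By inclusion–exclusion the count is 165 − 121 + 5 = 49.

49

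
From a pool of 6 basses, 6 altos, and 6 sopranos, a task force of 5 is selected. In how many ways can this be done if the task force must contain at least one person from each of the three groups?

6210

With no constraint there are C(18,5) = 8568 possible selections.
Selections missing a whole group: no basses → C(12,5) = 792; no altos → C(12,5) = 792; no sopranos → C(12,5) = 792.
Add back selections omitting two groups (i.e. drawn from a single group): C(6,5) + C(6,5) + C(6,5) = 18.
By inclusion–exclusion: 8568 − 2376 + 18 = 6210.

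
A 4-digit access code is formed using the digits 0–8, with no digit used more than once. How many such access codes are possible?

This is a permutation of 4 out of 9: P(9,4) = 9!/5!.
That product is 9 × 8 × 7 × 6 = 3024.

3024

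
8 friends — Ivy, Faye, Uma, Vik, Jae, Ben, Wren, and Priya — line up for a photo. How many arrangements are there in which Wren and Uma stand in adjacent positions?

10080

Glue Wren and Uma into one block (2 internal orders), leaving 7 units to arrange in a row.
So the count is 2·(7)! = 10080.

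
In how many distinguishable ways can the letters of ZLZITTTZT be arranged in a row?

The 9 letters of ZLZITTTZT have repeats: T appearing 4 times and Z appearing 3 times.
Dividing 9! = 362880 by 4!·3! = 144 for the repeated letters gives 2520.

2520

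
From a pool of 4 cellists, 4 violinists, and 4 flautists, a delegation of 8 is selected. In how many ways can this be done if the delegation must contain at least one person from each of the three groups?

492

Unrestricted: C(12,8) = 495 ways to pick any 8 of the 12.
Selections missing a whole group: no cellists → C(8,8) = 1; no violinists → C(8,8) = 1; no flautists → C(8,8) = 1.
Add back selections omitting two groups (i.e. drawn from a single group): C(4,8) + C(4,8) + C(4,8) = 0.
By inclusion–exclusion: 495 − 3 + 0 = 492.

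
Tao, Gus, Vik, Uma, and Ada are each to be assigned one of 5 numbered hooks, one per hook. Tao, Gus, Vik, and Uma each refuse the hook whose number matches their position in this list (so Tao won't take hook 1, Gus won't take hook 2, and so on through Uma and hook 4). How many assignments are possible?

Let Aᵢ (for 1 ≤ i ≤ 4) be the placements that put person i in their forbidden hook. Any j of these fix j positions, leaving (5−j)! ways to fill the rest, and there are C(4,j) ways to pick which j.
By inclusion–exclusion, the number of valid placements is Σ_{j=0}^{4} (−1)^j C(4,j)·(5−j)!.
Computing: 120 − 96 + 36 − 8 + 1 = 53.

53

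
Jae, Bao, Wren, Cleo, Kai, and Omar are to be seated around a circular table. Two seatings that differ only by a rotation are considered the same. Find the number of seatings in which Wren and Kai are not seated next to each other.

72

All circular seatings of 6 people number (5)! = 120.
Seatings with Wren beside Kai: treat them as a block with 2 internal orders, giving 2 × (4)! = 48.
Subtracting, 120 − 48 = 72.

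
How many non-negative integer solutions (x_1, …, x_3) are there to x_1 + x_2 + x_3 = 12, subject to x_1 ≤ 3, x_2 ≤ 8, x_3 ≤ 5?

By stars and bars, unrestricted non-negative solutions to x_1+…+x_3 = 12 number C(12+2,2) = 91.
Subtract solutions that violate a single cap (substitute x_i' = x_i − (cap_i+1)): x_1 ≥ 4 gives C(10,2) = 45; x_2 ≥ 9 gives C(5,2) = 10; x_3 ≥ 6 gives C(8,2) = 28. Together 83.
Add back pairs where two caps are both exceeded: 0 + 6 + 0 = 6.
By inclusion–exclusion the count is 91 − 83 + 6 = 14.

14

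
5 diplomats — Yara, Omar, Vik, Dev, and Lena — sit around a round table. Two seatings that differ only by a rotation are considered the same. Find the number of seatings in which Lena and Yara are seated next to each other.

Treat {Lena, Yara} as one unit (2 internal orders) and seat the resulting 4 units around the table: (3)! circular arrangements.
So 2 × (3)! = 2 × 6 = 12.

12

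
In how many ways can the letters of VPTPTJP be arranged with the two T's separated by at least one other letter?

There are 7!/(3!·2!) = 420 arrangements of VPTPTJP in total.
If the two T's are adjacent, glue them into one block, leaving 6 items to arrange: (6)!/(3!) = 120 ways.
Hence 420 − 120 = 300.

300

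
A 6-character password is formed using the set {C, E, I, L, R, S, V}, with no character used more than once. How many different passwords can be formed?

This is a permutation of 6 out of 7: P(7,6) = 7!/1!.
That product is 7 × 6 × 5 × 4 × 3 × 2 = 5040.

5040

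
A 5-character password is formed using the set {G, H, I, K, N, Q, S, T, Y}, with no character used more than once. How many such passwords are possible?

With no repetition, fill the 5 characters in order: 9 choices, then 8, down to 5.
9 × 8 × 7 × 6 × 5 = 15120.

15120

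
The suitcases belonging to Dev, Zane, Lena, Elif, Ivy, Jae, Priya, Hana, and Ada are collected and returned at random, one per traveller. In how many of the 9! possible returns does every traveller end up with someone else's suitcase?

133496

Let Aᵢ be the assignments in which traveller i gets their own suitcase. We want the size of the complement of A₁∪…∪A_9.
By inclusion–exclusion this is Σ_{j=0}^{9} (−1)^j C(9,j)·(9−j)!.
Computing: 362880 − 362880 + 181440 − 60480 + 15120 − 3024 + 504 − 72 + 9 − 1 = 133496.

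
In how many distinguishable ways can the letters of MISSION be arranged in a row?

1260

MISSION has 7 letters with I appearing twice and S appearing twice.
The number of distinct arrangements is 7!/(2!·2!) = 5040/4 = 1260.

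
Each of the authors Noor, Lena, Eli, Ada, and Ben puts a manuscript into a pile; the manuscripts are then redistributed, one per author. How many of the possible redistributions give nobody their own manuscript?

44

Count assignments avoiding every fixed point. For any j of the 5 authors fixed to their own manuscript, the other 5−j can be arranged in (5−j)! ways.
By inclusion–exclusion this is Σ_{j=0}^{5} (−1)^j C(5,j)·(5−j)!.
Computing: 120 − 120 + 60 − 20 + 5 − 1 = 44.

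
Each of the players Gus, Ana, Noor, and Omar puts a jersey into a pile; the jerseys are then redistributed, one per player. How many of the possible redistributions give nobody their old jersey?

Count assignments avoiding every fixed point. For any j of the 4 players fixed to their old jersey, the other 4−j can be arranged in (4−j)! ways.
By inclusion–exclusion this is Σ_{j=0}^{4} (−1)^j C(4,j)·(4−j)!.
Computing: 24 − 24 + 12 − 4 + 1 = 9.

9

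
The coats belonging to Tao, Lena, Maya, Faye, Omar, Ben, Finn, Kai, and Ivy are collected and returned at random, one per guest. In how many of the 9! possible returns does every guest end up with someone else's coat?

133496

Count assignments avoiding every fixed point. For any j of the 9 guests fixed to their own coat, the other 9−j can be arranged in (9−j)! ways.
By inclusion–exclusion this is Σ_{j=0}^{9} (−1)^j C(9,j)·(9−j)!.
Computing: 362880 − 362880 + 181440 − 60480 + 15120 − 3024 + 504 − 72 + 9 − 1 = 133496.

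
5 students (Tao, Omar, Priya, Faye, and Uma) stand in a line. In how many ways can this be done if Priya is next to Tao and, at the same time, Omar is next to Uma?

Treat {Priya,Tao} as one block (2 orders) and {Omar,Uma} as another (2 orders).
That leaves 3 units to arrange: 2 × 2 × 3! = 4 × 6 = 24.

24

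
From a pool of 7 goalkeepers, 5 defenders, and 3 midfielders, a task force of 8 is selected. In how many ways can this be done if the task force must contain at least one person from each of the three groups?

5894

Total 8-person selections from all 15: C(15,8) = 6435.
Subtract selections that omit an entire group: no goalkeepers → C(8,8) = 1; no defenders → C(10,8) = 45; no midfielders → C(12,8) = 495.
Add back selections omitting two groups (i.e. drawn from a single group): C(7,8) + C(5,8) + C(3,8) = 0.
By inclusion–exclusion: 6435 − 541 + 0 = 5894.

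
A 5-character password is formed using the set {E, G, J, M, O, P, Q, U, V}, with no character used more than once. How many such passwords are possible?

15120

This is a permutation of 5 out of 9: P(9,5) = 9!/4!.
That product is 9 × 8 × 7 × 6 × 5 = 15120.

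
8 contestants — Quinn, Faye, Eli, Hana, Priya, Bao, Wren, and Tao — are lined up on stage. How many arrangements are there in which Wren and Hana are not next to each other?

30240

There are 8! = 40320 arrangements in all. If Wren and Hana are adjacent, merging them into one block gives 2·(7)! = 10080 arrangements.
Complementary counting: 40320 − 10080 = 30240.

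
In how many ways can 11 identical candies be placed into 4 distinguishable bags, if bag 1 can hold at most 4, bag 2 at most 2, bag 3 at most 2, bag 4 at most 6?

18

By stars and bars, unrestricted non-negative solutions to x_1+…+x_4 = 11 number C(11+3,3) = 364.
Subtract solutions that violate a single cap (substitute x_i' = x_i − (cap_i+1)): x_1 ≥ 5 gives C(9,3) = 84; x_2 ≥ 3 gives C(11,3) = 165; x_3 ≥ 3 gives C(11,3) = 165; x_4 ≥ 7 gives C(7,3) = 35. Together 449.
Add back pairs where two caps are both exceeded: 20 + 20 + 0 + 56 + 4 + 4 = 104.
Subtract triples: 1 + 0 + 0 + 0 = 1.
By inclusion–exclusion the count is 364 − 449 + 104 − 1 = 18.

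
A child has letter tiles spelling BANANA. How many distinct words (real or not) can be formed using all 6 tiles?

60

BANANA has 6 letters with A appearing 3 times and N appearing twice.
The number of distinct arrangements is 6!/(3!·2!) = 720/12 = 60.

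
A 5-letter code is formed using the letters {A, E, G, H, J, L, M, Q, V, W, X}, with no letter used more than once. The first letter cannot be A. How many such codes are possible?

The first letter has 11−1 = 10 choices (anything except A).
The remaining 4 letters are filled from the other 10 symbols without repetition: 10 × 9 × 8 × 7 = 5040.
Total: 10 × 5040 = 50400.

50400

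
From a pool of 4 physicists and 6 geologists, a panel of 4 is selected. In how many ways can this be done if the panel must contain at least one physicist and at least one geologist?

Total 4-person selections from all 10: C(10,4) = 210.
Selections missing a whole group: no physicists → C(6,4) = 15; no geologists → C(4,4) = 1.
Both groups omitted at once is impossible, so 210 − 16 = 194.

194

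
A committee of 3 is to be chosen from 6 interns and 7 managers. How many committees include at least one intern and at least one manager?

231

With no constraint there are C(13,3) = 286 possible selections.
Selections missing a whole group: no interns → C(7,3) = 35; no managers → C(6,3) = 20.
Both groups omitted at once is impossible, so 286 − 55 = 231.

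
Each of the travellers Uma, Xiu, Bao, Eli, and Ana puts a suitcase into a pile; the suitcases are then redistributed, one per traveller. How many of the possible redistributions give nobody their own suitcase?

44

This is the derangement count D_5: permutations of 5 items with no fixed point.
By inclusion–exclusion this is Σ_{j=0}^{5} (−1)^j C(5,j)·(5−j)!.
Computing: 120 − 120 + 60 − 20 + 5 − 1 = 44.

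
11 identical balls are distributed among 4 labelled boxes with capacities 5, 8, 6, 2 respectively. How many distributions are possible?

112

By stars and bars, unrestricted non-negative solutions to x_1+…+x_4 = 11 number C(11+3,3) = 364.
Subtract solutions that violate a single cap (substitute x_i' = x_i − (cap_i+1)): x_1 ≥ 6 gives C(8,3) = 56; x_2 ≥ 9 gives C(5,3) = 10; x_3 ≥ 7 gives C(7,3) = 35; x_4 ≥ 3 gives C(11,3) = 165. Together 266.
Add back pairs where two caps are both exceeded: 0 + 0 + 10 + 0 + 0 + 4 = 14.
By inclusion–exclusion the count is 364 − 266 + 14 = 112.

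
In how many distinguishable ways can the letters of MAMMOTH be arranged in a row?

840

MAMMOTH has 7 letters with M appearing 3 times.
The number of distinct arrangements is 7!/(3!) = 5040/6 = 840.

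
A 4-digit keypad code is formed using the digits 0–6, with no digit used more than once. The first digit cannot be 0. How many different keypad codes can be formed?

720

The first digit has 7−1 = 6 choices (anything except 0).
The remaining 3 digits are filled from the other 6 symbols without repetition: 6 × 5 × 4 = 120.
Total: 6 × 120 = 720.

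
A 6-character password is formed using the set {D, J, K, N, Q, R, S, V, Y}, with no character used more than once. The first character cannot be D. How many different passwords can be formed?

The first character has 9−1 = 8 choices (anything except D).
The remaining 5 characters are filled from the other 8 symbols without repetition: 8 × 7 × 6 × 5 × 4 = 6720.
Total: 8 × 6720 = 53760.

53760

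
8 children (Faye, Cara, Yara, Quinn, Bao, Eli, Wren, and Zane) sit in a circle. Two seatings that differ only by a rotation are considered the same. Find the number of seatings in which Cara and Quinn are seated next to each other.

Glue Cara and Quinn into a block (2 internal orders). Seating 7 units around a circle gives (6)! arrangements.
So 2 × (6)! = 2 × 720 = 1440.

1440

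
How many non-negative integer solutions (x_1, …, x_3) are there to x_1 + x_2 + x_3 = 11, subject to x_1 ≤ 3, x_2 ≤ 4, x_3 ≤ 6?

Without the upper bounds there are C(13,2) = 78 ways to split 11 among 3 variables.
Subtract solutions that violate a single cap (substitute x_i' = x_i − (cap_i+1)): x_1 ≥ 4 gives C(9,2) = 36; x_2 ≥ 5 gives C(8,2) = 28; x_3 ≥ 7 gives C(6,2) = 15. Together 79.
Add back pairs where two caps are both exceeded: 6 + 1 + 0 = 7.
By inclusion–exclusion the count is 78 − 79 + 7 = 6.

6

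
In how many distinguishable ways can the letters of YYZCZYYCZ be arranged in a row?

1260

The 9 letters of YYZCZYYCZ have repeats: C appearing twice, Y appearing 4 times, and Z appearing 3 times.
So there are 9! / (4!·3!·2!) = 1260 distinguishable arrangements.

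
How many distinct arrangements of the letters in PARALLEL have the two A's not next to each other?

There are 8!/(3!·2!) = 3360 arrangements of PARALLEL in total.
Arrangements with the A's together: treat AA as one letter, giving (7)!/(3!) = 840.
Hence 3360 − 840 = 2520.

2520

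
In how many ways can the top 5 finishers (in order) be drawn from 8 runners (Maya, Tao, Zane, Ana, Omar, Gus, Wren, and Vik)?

There are 8 choices for 1st place, 7 for 2nd, and so on down to 4 for position 5.
That gives 8 × 7 × 6 × 5 × 4 = 6720.

6720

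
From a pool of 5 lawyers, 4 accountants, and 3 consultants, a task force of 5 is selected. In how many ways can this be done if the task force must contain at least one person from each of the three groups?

590

Unrestricted: C(12,5) = 792 ways to pick any 5 of the 12.
Subtract selections that omit an entire group: no lawyers → C(7,5) = 21; no accountants → C(8,5) = 56; no consultants → C(9,5) = 126.
Add back selections omitting two groups (i.e. drawn from a single group): C(5,5) + C(4,5) + C(3,5) = 1.
By inclusion–exclusion: 792 − 203 + 1 = 590.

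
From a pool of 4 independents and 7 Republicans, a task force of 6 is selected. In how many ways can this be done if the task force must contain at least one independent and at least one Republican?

Unrestricted: C(11,6) = 462 ways to pick any 6 of the 11.
Selections missing a whole group: no independents → C(7,6) = 7; no Republicans → C(4,6) = 0.
Both groups omitted at once is impossible, so 462 − 7 = 455.

455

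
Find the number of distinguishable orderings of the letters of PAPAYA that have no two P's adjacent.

There are 6!/(3!·2!) = 60 arrangements of PAPAYA in total.
Arrangements with the P's together: treat PP as one letter, giving (5)!/(3!) = 20.
Subtracting, 60 − 20 = 40 arrangements keep the P's apart.

40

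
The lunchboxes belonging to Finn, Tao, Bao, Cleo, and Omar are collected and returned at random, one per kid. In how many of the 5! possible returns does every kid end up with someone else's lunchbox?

Let Aᵢ be the assignments in which kid i gets their own lunchbox. We want the size of the complement of A₁∪…∪A_5.
By inclusion–exclusion this is Σ_{j=0}^{5} (−1)^j C(5,j)·(5−j)!.
Computing: 120 − 120 + 60 − 20 + 5 − 1 = 44.

44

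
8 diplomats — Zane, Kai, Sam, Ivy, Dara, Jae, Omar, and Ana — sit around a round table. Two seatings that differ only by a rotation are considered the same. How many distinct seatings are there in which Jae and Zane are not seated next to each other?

Without the restriction there are (7)! = 5040 seatings.
Those with Jae next to Zane: fuse the pair into one unit and seat 7 units around a circle — 2·(6)! = 1440.
Subtracting, 5040 − 1440 = 3600.

3600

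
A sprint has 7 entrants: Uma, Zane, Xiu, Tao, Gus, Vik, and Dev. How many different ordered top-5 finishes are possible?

2520

This is an ordered selection of 5 from 7: P(7,5).
That gives 7 × 6 × 5 × 4 × 3 = 2520.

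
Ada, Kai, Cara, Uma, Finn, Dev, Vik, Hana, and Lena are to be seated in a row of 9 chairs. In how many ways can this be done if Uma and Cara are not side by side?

There are 9! = 362880 arrangements in all. If Uma and Cara are adjacent, merging them into one block gives 2·(8)! = 80640 arrangements.
So 362880 − 80640 = 282240 arrangements keep them apart.

282240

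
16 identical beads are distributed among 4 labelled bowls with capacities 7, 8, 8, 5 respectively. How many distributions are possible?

296

By stars and bars, unrestricted non-negative solutions to x_1+…+x_4 = 16 number C(16+3,3) = 969.
Subtract solutions that violate a single cap (substitute x_i' = x_i − (cap_i+1)): x_1 ≥ 8 gives C(11,3) = 165; x_2 ≥ 9 gives C(10,3) = 120; x_3 ≥ 9 gives C(10,3) = 120; x_4 ≥ 6 gives C(13,3) = 286. Together 691.
Add back pairs where two caps are both exceeded: 0 + 0 + 10 + 0 + 4 + 4 = 18.
By inclusion–exclusion the count is 969 − 691 + 18 = 296.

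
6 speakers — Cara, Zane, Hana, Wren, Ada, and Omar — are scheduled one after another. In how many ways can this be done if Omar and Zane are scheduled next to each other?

Treat {Omar, Zane} as a single unit. There are 5 units to order, and the pair itself can be ordered 2 ways.
That gives 2 × 5! = 2 × 120 = 240.

240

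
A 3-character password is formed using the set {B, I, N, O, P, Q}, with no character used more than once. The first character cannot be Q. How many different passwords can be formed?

The first character has 6−1 = 5 choices (anything except Q).
The remaining 2 characters are filled from the other 5 symbols without repetition: 5 × 4 = 20.
Total: 5 × 20 = 100.

100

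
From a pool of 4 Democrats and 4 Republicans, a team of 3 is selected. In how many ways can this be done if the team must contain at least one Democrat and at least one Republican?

48

Unrestricted: C(8,3) = 56 ways to pick any 3 of the 8.
Subtract selections that omit an entire group: no Democrats → C(4,3) = 4; no Republicans → C(4,3) = 4.
Both groups omitted at once is impossible, so 56 − 8 = 48.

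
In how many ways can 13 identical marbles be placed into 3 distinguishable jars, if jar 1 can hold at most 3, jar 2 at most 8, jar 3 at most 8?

Without the upper bounds there are C(15,2) = 105 ways to split 13 among 3 jars.
Subtract solutions that violate a single cap (substitute x_i' = x_i − (cap_i+1)): x_1 ≥ 4 gives C(11,2) = 55; x_2 ≥ 9 gives C(6,2) = 15; x_3 ≥ 9 gives C(6,2) = 15. Together 85.
Add back pairs where two caps are both exceeded: 1 + 1 + 0 = 2.
By inclusion–exclusion the count is 105 − 85 + 2 = 22.

22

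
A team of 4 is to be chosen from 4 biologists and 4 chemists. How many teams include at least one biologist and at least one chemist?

Unrestricted: C(8,4) = 70 ways to pick any 4 of the 8.
Subtract selections that omit an entire group: no biologists → C(4,4) = 1; no chemists → C(4,4) = 1.
Both groups omitted at once is impossible, so 70 − 2 = 68.

68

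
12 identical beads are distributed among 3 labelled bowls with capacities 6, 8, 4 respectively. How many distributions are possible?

25

Without the upper bounds there are C(14,2) = 91 ways to split 12 among 3 bowls.
Subtract solutions that violate a single cap (substitute x_i' = x_i − (cap_i+1)): x_1 ≥ 7 gives C(7,2) = 21; x_2 ≥ 9 gives C(5,2) = 10; x_3 ≥ 5 gives C(9,2) = 36. Together 67.
Add back pairs where two caps are both exceeded: 0 + 1 + 0 = 1.
By inclusion–exclusion the count is 91 − 67 + 1 = 25.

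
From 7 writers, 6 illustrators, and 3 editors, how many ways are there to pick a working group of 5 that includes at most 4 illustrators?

4362

Split by how many illustrators are chosen (0 through 4).
Sum: C(6,0)·C(10,5) + C(6,1)·C(10,4) + C(6,2)·C(10,3) + C(6,3)·C(10,2) + C(6,4)·C(10,1) = 252 + 1260 + 1800 + 900 + 150 = 4362.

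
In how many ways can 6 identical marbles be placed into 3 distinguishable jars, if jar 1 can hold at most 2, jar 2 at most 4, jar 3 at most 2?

6

By stars and bars, unrestricted non-negative solutions to x_1+…+x_3 = 6 number C(6+2,2) = 28.
Subtract solutions that violate a single cap (substitute x_i' = x_i − (cap_i+1)): x_1 ≥ 3 gives C(5,2) = 10; x_2 ≥ 5 gives C(3,2) = 3; x_3 ≥ 3 gives C(5,2) = 10. Together 23.
Add back pairs where two caps are both exceeded: 0 + 1 + 0 = 1.
By inclusion–exclusion the count is 28 − 23 + 1 = 6.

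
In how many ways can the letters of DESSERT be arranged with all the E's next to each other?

360

Treat the 2 copies of E as a single block. The multiset to arrange is then {EE, D, R, S, S, T}, 6 items in all.
That gives (6)!/(2!) = 360 arrangements.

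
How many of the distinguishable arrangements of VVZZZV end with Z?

With the last slot taken by Z, it remains to arrange the other 5 letters (VVZZV).
Those 5 letters have V appearing 3 times and Z appearing twice, giving (5)!/(3!·2!) = 10.

10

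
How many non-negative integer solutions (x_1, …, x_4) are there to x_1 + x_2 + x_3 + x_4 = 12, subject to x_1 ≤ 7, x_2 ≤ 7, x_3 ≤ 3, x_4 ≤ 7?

188

By stars and bars, unrestricted non-negative solutions to x_1+…+x_4 = 12 number C(12+3,3) = 455.
Subtract solutions that violate a single cap (substitute x_i' = x_i − (cap_i+1)): x_1 ≥ 8 gives C(7,3) = 35; x_2 ≥ 8 gives C(7,3) = 35; x_3 ≥ 4 gives C(11,3) = 165; x_4 ≥ 8 gives C(7,3) = 35. Together 270.
Add back pairs where two caps are both exceeded: 0 + 1 + 0 + 1 + 0 + 1 = 3.
By inclusion–exclusion the count is 455 − 270 + 3 = 188.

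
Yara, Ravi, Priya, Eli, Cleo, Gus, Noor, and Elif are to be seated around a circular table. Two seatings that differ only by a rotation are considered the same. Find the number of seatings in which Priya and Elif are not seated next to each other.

3600

Without the restriction there are (7)! = 5040 seatings.
Seatings with Priya beside Elif: treat them as a block with 2 internal orders, giving 2 × (6)! = 1440.
Subtracting, 5040 − 1440 = 3600.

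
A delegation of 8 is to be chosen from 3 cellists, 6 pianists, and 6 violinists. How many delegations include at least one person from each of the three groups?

Total 8-person selections from all 15: C(15,8) = 6435.
Subtract selections that omit an entire group: no cellists → C(12,8) = 495; no pianists → C(9,8) = 9; no violinists → C(9,8) = 9.
Add back selections omitting two groups (i.e. drawn from a single group): C(3,8) + C(6,8) + C(6,8) = 0.
By inclusion–exclusion: 6435 − 513 + 0 = 5922.

5922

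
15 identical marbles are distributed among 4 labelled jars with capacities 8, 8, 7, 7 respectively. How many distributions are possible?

Without the upper bounds there are C(18,3) = 816 ways to split 15 among 4 jars.
Subtract solutions that violate a single cap (substitute x_i' = x_i − (cap_i+1)): x_1 ≥ 9 gives C(9,3) = 84; x_2 ≥ 9 gives C(9,3) = 84; x_3 ≥ 8 gives C(10,3) = 120; x_4 ≥ 8 gives C(10,3) = 120. Together 408.
No two caps can be exceeded simultaneously, so the pair terms are all 0.
By inclusion–exclusion the count is 816 − 408 + 0 = 408.

408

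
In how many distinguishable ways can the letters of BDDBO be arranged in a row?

The 5 letters of BDDBO have repeats: B appearing twice and D appearing twice.
So there are 5! / (2!·2!) = 30 distinguishable arrangements.

30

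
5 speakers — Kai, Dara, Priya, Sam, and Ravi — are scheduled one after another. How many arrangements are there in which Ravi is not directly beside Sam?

72

Of the 5! = 120 arrangements, those with Ravi and Sam adjacent number 2 × 4! = 48 (treat the pair as a block with 2 internal orders).
So 120 − 48 = 72 arrangements keep them apart.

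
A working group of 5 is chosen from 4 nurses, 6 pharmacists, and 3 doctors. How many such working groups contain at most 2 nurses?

1134

Split by how many nurses are chosen (0 through 2).
Sum: C(4,0)·C(9,5) + C(4,1)·C(9,4) + C(4,2)·C(9,3) = 126 + 504 + 504 = 1134.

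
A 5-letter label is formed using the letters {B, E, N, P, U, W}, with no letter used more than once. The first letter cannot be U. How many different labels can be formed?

600

The first letter has 6−1 = 5 choices (anything except U).
The remaining 4 letters are filled from the other 5 symbols without repetition: 5 × 4 × 3 × 2 = 120.
Total: 5 × 120 = 600.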